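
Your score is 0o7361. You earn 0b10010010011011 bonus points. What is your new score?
Convert 0o7361 (octal) → 7×512 + 3×64 + 6×8 + 1 = 3825 (decimal)
Convert 0b10010010011011 (binary) → 8192 + 1024 + 128 + 16 + 8 + 2 + 1 = 9371 (decimal)
Compute 3825 + 9371 = 13196
13196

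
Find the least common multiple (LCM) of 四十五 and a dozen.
Convert 四十五 (Chinese numeral) → 4×10 + 5 = 45 (decimal)
Convert a dozen (colloquial) → 12 (decimal)
Compute lcm(45, 12) = 180
180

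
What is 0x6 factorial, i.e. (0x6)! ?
Convert 0x6 (hexadecimal) → 6 (decimal)
Compute 6! = 720
720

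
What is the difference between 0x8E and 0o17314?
Convert 0x8E (hexadecimal) → 8×16 + 14 = 142 (decimal)
Convert 0o17314 (octal) → 1×4096 + 7×512 + 3×64 + 1×8 + 4 = 7884 (decimal)
Difference: |142 - 7884| = 7742
7742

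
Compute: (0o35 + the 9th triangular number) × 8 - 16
Convert 0o35 (octal) → 3×8 + 5 = 29 (decimal)
Convert the 9th triangular number (triangular index) → 9×10/2 = 45 (decimal)
Expression in decimal: (29 + 45) × 8 - 16
Parentheses first: 29 + 45 = 74
Multiply: 74 × 8 = 592
Subtract: 592 - 16 = 576
576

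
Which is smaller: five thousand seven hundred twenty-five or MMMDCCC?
Convert five thousand seven hundred twenty-five (English words) → 5×1000 + 7×100 + 25 = 5725 (decimal)
Convert MMMDCCC (Roman numeral) → 1000 + 1000 + 1000 + 500 + 100 + 100 + 100 = 3800 (decimal)
Compare 5725 vs 3800: smaller = 3800
3800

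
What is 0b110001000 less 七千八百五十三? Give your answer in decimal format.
Convert 0b110001000 (binary) → 256 + 128 + 8 = 392 (decimal)
Convert 七千八百五十三 (Chinese numeral) → 7×1000 + 8×100 + 5×10 + 3 = 7853 (decimal)
Compute 392 - 7853 = -7461
-7461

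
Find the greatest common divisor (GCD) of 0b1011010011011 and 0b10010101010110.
Convert 0b1011010011011 (binary) → 4096 + 1024 + 512 + 128 + 16 + 8 + 2 + 1 = 5787 (decimal)
Convert 0b10010101010110 (binary) → 8192 + 1024 + 256 + 64 + 16 + 4 + 2 = 9558 (decimal)
Compute gcd(5787, 9558) = 9
9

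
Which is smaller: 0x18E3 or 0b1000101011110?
Convert 0x18E3 (hexadecimal) → 1×4096 + 8×256 + 14×16 + 3 = 6371 (decimal)
Convert 0b1000101011110 (binary) → 4096 + 256 + 64 + 16 + 8 + 4 + 2 = 4446 (decimal)
Compare 6371 vs 4446: smaller = 4446
4446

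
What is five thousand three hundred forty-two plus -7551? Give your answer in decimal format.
Convert five thousand three hundred forty-two (English words) → 5×1000 + 3×100 + 42 = 5342 (decimal)
Compute 5342 + -7551 = -2209
-2209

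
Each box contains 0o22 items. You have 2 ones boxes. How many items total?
Convert 0o22 (octal) → 2×8 + 2 = 18 (decimal)
Convert 2 ones (place-value notation) → 2 (decimal)
Compute 18 × 2 = 36
36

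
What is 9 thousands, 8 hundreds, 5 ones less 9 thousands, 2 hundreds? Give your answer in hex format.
Convert 9 thousands, 8 hundreds, 5 ones (place-value notation) → 9×1000 + 8×100 + 5 = 9805 (decimal)
Convert 9 thousands, 2 hundreds (place-value notation) → 9×1000 + 2×100 = 9200 (decimal)
Compute 9805 - 9200 = 605
Convert 605 (decimal) → 605 = 2×256 + 5×16 + 13 → 0x25D (hexadecimal)
0x25D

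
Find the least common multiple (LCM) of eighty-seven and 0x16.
Convert eighty-seven (English words) → 87 (decimal)
Convert 0x16 (hexadecimal) → 1×16 + 6 = 22 (decimal)
Compute lcm(87, 22) = 1914
1914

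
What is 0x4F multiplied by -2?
Convert 0x4F (hexadecimal) → 4×16 + 15 = 79 (decimal)
Compute 79 × -2 = -158
-158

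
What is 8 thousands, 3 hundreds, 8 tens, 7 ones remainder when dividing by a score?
Convert 8 thousands, 3 hundreds, 8 tens, 7 ones (place-value notation) → 8×1000 + 3×100 + 8×10 + 7 = 8387 (decimal)
Convert a score (colloquial) → 20 (decimal)
Compute 8387 mod 20 = 7
7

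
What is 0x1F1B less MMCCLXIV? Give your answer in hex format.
Convert 0x1F1B (hexadecimal) → 1×4096 + 15×256 + 1×16 + 11 = 7963 (decimal)
Convert MMCCLXIV (Roman numeral) → 1000 + 1000 + 100 + 100 + 50 + 10 + 4 = 2264 (decimal)
Compute 7963 - 2264 = 5699
Convert 5699 (decimal) → 5699 = 1×4096 + 6×256 + 4×16 + 3 → 0x1643 (hexadecimal)
0x1643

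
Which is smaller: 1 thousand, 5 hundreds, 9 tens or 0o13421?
Convert 1 thousand, 5 hundreds, 9 tens (place-value notation) → 1×1000 + 5×100 + 9×10 = 1590 (decimal)
Convert 0o13421 (octal) → 1×4096 + 3×512 + 4×64 + 2×8 + 1 = 5905 (decimal)
Compare 1590 vs 5905: smaller = 1590
1590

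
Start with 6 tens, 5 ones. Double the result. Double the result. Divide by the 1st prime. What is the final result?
Convert 6 tens, 5 ones (place-value notation) → 6×10 + 5 = 65 (decimal)
Start: 65
65 × 2 = 130
130 × 2 = 260
Convert the 1st prime (prime index) → 2 (decimal)
260 ÷ 2 = 130
130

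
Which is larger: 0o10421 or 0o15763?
Convert 0o10421 (octal) → 1×4096 + 4×64 + 2×8 + 1 = 4369 (decimal)
Convert 0o15763 (octal) → 1×4096 + 5×512 + 7×64 + 6×8 + 3 = 7155 (decimal)
Compare 4369 vs 7155: larger = 7155
7155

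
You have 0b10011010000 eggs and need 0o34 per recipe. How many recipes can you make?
Convert 0b10011010000 (binary) → 1024 + 128 + 64 + 16 = 1232 (decimal)
Convert 0o34 (octal) → 3×8 + 4 = 28 (decimal)
Compute 1232 ÷ 28 = 44
44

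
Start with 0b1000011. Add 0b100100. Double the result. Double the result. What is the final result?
Convert 0b1000011 (binary) → 64 + 2 + 1 = 67 (decimal)
Start: 67
Convert 0b100100 (binary) → 32 + 4 = 36 (decimal)
67 + 36 = 103
103 × 2 = 206
206 × 2 = 412
412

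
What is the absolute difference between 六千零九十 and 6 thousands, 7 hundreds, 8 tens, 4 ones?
Convert 六千零九十 (Chinese numeral) → 6×1000 + 9×10 = 6090 (decimal)
Convert 6 thousands, 7 hundreds, 8 tens, 4 ones (place-value notation) → 6×1000 + 7×100 + 8×10 + 4 = 6784 (decimal)
Compute |6090 - 6784| = 694
694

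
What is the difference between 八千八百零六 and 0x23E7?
Convert 八千八百零六 (Chinese numeral) → 8×1000 + 8×100 + 6 = 8806 (decimal)
Convert 0x23E7 (hexadecimal) → 2×4096 + 3×256 + 14×16 + 7 = 9191 (decimal)
Difference: |8806 - 9191| = 385
385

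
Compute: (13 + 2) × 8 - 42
Parentheses first: 13 + 2 = 15
Multiply: 15 × 8 = 120
Subtract: 120 - 42 = 78
78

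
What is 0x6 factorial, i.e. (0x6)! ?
Convert 0x6 (hexadecimal) → 6 (decimal)
Compute 6! = 720
720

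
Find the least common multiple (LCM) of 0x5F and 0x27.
Convert 0x5F (hexadecimal) → 5×16 + 15 = 95 (decimal)
Convert 0x27 (hexadecimal) → 2×16 + 7 = 39 (decimal)
Compute lcm(95, 39) = 3705
3705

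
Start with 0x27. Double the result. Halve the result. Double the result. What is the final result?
Convert 0x27 (hexadecimal) → 2×16 + 7 = 39 (decimal)
Start: 39
39 × 2 = 78
78 ÷ 2 = 39
39 × 2 = 78
78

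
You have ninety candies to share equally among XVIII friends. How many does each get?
Convert ninety (English words) → 90 (decimal)
Convert XVIII (Roman numeral) → 10 + 5 + 1 + 1 + 1 = 18 (decimal)
Compute 90 ÷ 18 = 5
5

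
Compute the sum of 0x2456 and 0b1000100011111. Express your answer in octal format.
Convert 0x2456 (hexadecimal) → 2×4096 + 4×256 + 5×16 + 6 = 9302 (decimal)
Convert 0b1000100011111 (binary) → 4096 + 256 + 16 + 8 + 4 + 2 + 1 = 4383 (decimal)
Compute 9302 + 4383 = 13685
Convert 13685 (decimal) → 13685 = 3×4096 + 2×512 + 5×64 + 6×8 + 5 → 0o32565 (octal)
0o32565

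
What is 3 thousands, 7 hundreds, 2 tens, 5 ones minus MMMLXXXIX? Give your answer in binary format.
Convert 3 thousands, 7 hundreds, 2 tens, 5 ones (place-value notation) → 3×1000 + 7×100 + 2×10 + 5 = 3725 (decimal)
Convert MMMLXXXIX (Roman numeral) → 1000 + 1000 + 1000 + 50 + 10 + 10 + 10 + 9 = 3089 (decimal)
Compute 3725 - 3089 = 636
Convert 636 (decimal) → 636 = 512 + 64 + 32 + 16 + 8 + 4 → 0b1001111100 (binary)
0b1001111100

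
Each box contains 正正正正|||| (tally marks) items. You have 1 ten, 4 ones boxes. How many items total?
Convert 正正正正|||| (tally marks) → 5 + 5 + 5 + 5 + 4 = 24 (decimal)
Convert 1 ten, 4 ones (place-value notation) → 1×10 + 4 = 14 (decimal)
Compute 24 × 14 = 336
336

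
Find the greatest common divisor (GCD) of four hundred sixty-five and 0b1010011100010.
Convert four hundred sixty-five (English words) → 4×100 + 65 = 465 (decimal)
Convert 0b1010011100010 (binary) → 4096 + 1024 + 128 + 64 + 32 + 2 = 5346 (decimal)
Compute gcd(465, 5346) = 3
3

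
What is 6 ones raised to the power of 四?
Convert 6 ones (place-value notation) → 6 (decimal)
Convert 四 (Chinese numeral) → 4 (decimal)
Compute 6 ^ 4 = 1296
1296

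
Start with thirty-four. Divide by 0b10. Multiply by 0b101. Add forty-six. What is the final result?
Convert thirty-four (English words) → 34 (decimal)
Start: 34
Convert 0b10 (binary) → 2 (decimal)
34 ÷ 2 = 17
Convert 0b101 (binary) → 4 + 1 = 5 (decimal)
17 × 5 = 85
Convert forty-six (English words) → 46 (decimal)
85 + 46 = 131
131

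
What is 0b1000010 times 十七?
Convert 0b1000010 (binary) → 64 + 2 = 66 (decimal)
Convert 十七 (Chinese numeral) → 1×10 + 7 = 17 (decimal)
Compute 66 × 17 = 1122
1122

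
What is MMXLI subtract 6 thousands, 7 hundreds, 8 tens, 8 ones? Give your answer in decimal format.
Convert MMXLI (Roman numeral) → 1000 + 1000 + 40 + 1 = 2041 (decimal)
Convert 6 thousands, 7 hundreds, 8 tens, 8 ones (place-value notation) → 6×1000 + 7×100 + 8×10 + 8 = 6788 (decimal)
Compute 2041 - 6788 = -4747
-4747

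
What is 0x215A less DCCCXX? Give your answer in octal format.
Convert 0x215A (hexadecimal) → 2×4096 + 1×256 + 5×16 + 10 = 8538 (decimal)
Convert DCCCXX (Roman numeral) → 500 + 100 + 100 + 100 + 10 + 10 = 820 (decimal)
Compute 8538 - 820 = 7718
Convert 7718 (decimal) → 7718 = 1×4096 + 7×512 + 4×8 + 6 → 0o17046 (octal)
0o17046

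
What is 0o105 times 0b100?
Convert 0o105 (octal) → 1×64 + 5 = 69 (decimal)
Convert 0b100 (binary) → 4 (decimal)
Compute 69 × 4 = 276
276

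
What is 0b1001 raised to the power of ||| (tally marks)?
Convert 0b1001 (binary) → 8 + 1 = 9 (decimal)
Convert ||| (tally marks) → 3 (decimal)
Compute 9 ^ 3 = 729
729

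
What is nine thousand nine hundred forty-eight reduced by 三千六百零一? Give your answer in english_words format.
Convert nine thousand nine hundred forty-eight (English words) → 9×1000 + 9×100 + 48 = 9948 (decimal)
Convert 三千六百零一 (Chinese numeral) → 3×1000 + 6×100 + 1 = 3601 (decimal)
Compute 9948 - 3601 = 6347
Convert 6347 (decimal) → 6347 = 6×1000 + 3×100 + 47 → six thousand three hundred forty-seven (English words)
six thousand three hundred forty-seven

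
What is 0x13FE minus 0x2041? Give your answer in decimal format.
Convert 0x13FE (hexadecimal) → 1×4096 + 3×256 + 15×16 + 14 = 5118 (decimal)
Convert 0x2041 (hexadecimal) → 2×4096 + 4×16 + 1 = 8257 (decimal)
Compute 5118 - 8257 = -3139
-3139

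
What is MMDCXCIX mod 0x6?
Convert MMDCXCIX (Roman numeral) → 1000 + 1000 + 500 + 100 + 90 + 9 = 2699 (decimal)
Convert 0x6 (hexadecimal) → 6 (decimal)
Compute 2699 mod 6 = 5
5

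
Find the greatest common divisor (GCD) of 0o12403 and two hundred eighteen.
Convert 0o12403 (octal) → 1×4096 + 2×512 + 4×64 + 3 = 5379 (decimal)
Convert two hundred eighteen (English words) → 2×100 + 18 = 218 (decimal)
Compute gcd(5379, 218) = 1
1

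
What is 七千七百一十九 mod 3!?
Convert 七千七百一十九 (Chinese numeral) → 7×1000 + 7×100 + 1×10 + 9 = 7719 (decimal)
Convert 3! (factorial) → 6 (decimal)
Compute 7719 mod 6 = 3
3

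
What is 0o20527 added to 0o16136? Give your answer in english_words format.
Convert 0o20527 (octal) → 2×4096 + 5×64 + 2×8 + 7 = 8535 (decimal)
Convert 0o16136 (octal) → 1×4096 + 6×512 + 1×64 + 3×8 + 6 = 7262 (decimal)
Compute 8535 + 7262 = 15797
Convert 15797 (decimal) → 15797 = 15×1000 + 7×100 + 97 → fifteen thousand seven hundred ninety-seven (English words)
fifteen thousand seven hundred ninety-seven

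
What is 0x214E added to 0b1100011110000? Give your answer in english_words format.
Convert 0x214E (hexadecimal) → 2×4096 + 1×256 + 4×16 + 14 = 8526 (decimal)
Convert 0b1100011110000 (binary) → 4096 + 2048 + 128 + 64 + 32 + 16 = 6384 (decimal)
Compute 8526 + 6384 = 14910
Convert 14910 (decimal) → 14910 = 14×1000 + 9×100 + 10 → fourteen thousand nine hundred ten (English words)
fourteen thousand nine hundred ten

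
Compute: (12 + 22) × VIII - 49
Convert VIII (Roman numeral) → 5 + 1 + 1 + 1 = 8 (decimal)
Expression in decimal: (12 + 22) × 8 - 49
Parentheses first: 12 + 22 = 34
Multiply: 34 × 8 = 272
Subtract: 272 - 49 = 223
223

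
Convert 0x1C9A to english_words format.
Convert 0x1C9A (hexadecimal) → 1×4096 + 12×256 + 9×16 + 10 = 7322 (decimal)
Convert 7322 (decimal) → 7322 = 7×1000 + 3×100 + 22 → seven thousand three hundred twenty-two (English words)
seven thousand three hundred twenty-two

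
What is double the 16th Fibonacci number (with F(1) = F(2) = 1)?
The 16th Fibonacci number (with F(1) = F(2) = 1) = 987
Compute 987 × 2 = 1974
1974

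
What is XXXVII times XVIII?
Convert XXXVII (Roman numeral) → 10 + 10 + 10 + 5 + 1 + 1 = 37 (decimal)
Convert XVIII (Roman numeral) → 10 + 5 + 1 + 1 + 1 = 18 (decimal)
Compute 37 × 18 = 666
666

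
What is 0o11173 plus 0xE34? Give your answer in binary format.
Convert 0o11173 (octal) → 1×4096 + 1×512 + 1×64 + 7×8 + 3 = 4731 (decimal)
Convert 0xE34 (hexadecimal) → 14×256 + 3×16 + 4 = 3636 (decimal)
Compute 4731 + 3636 = 8367
Convert 8367 (decimal) → 8367 = 8192 + 128 + 32 + 8 + 4 + 2 + 1 → 0b10000010101111 (binary)
0b10000010101111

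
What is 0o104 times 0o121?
Convert 0o104 (octal) → 1×64 + 4 = 68 (decimal)
Convert 0o121 (octal) → 1×64 + 2×8 + 1 = 81 (decimal)
Compute 68 × 81 = 5508
5508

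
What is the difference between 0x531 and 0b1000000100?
Convert 0x531 (hexadecimal) → 5×256 + 3×16 + 1 = 1329 (decimal)
Convert 0b1000000100 (binary) → 512 + 4 = 516 (decimal)
Difference: |1329 - 516| = 813
813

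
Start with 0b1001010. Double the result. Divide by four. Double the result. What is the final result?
Convert 0b1001010 (binary) → 64 + 8 + 2 = 74 (decimal)
Start: 74
74 × 2 = 148
Convert four (English words) → 4 (decimal)
148 ÷ 4 = 37
37 × 2 = 74
74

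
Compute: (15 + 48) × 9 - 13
Parentheses first: 15 + 48 = 63
Multiply: 63 × 9 = 567
Subtract: 567 - 13 = 554
554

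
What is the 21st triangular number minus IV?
The 21st triangular number = 21×22/2 = 231
Convert IV (Roman numeral) → 4 (decimal)
Compute 231 - 4 = 227
227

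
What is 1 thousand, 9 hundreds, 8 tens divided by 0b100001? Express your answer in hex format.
Convert 1 thousand, 9 hundreds, 8 tens (place-value notation) → 1×1000 + 9×100 + 8×10 = 1980 (decimal)
Convert 0b100001 (binary) → 32 + 1 = 33 (decimal)
Compute 1980 ÷ 33 = 60
Convert 60 (decimal) → 60 = 3×16 + 12 → 0x3C (hexadecimal)
0x3C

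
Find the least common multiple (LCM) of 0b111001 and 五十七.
Convert 0b111001 (binary) → 32 + 16 + 8 + 1 = 57 (decimal)
Convert 五十七 (Chinese numeral) → 5×10 + 7 = 57 (decimal)
Compute lcm(57, 57) = 57
57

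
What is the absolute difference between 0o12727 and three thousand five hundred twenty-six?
Convert 0o12727 (octal) → 1×4096 + 2×512 + 7×64 + 2×8 + 7 = 5591 (decimal)
Convert three thousand five hundred twenty-six (English words) → 3×1000 + 5×100 + 26 = 3526 (decimal)
Compute |5591 - 3526| = 2065
2065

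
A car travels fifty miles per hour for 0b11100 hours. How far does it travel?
Convert fifty (English words) → 50 (decimal)
Convert 0b11100 (binary) → 16 + 8 + 4 = 28 (decimal)
Compute 50 × 28 = 1400
1400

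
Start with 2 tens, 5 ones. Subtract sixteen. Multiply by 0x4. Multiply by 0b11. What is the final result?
Convert 2 tens, 5 ones (place-value notation) → 2×10 + 5 = 25 (decimal)
Start: 25
Convert sixteen (English words) → 16 (decimal)
25 - 16 = 9
Convert 0x4 (hexadecimal) → 4 (decimal)
9 × 4 = 36
Convert 0b11 (binary) → 2 + 1 = 3 (decimal)
36 × 3 = 108
108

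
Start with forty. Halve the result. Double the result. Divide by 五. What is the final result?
Convert forty (English words) → 40 (decimal)
Start: 40
40 ÷ 2 = 20
20 × 2 = 40
Convert 五 (Chinese numeral) → 5 (decimal)
40 ÷ 5 = 8
8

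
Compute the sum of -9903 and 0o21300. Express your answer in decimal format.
Convert 0o21300 (octal) → 2×4096 + 1×512 + 3×64 = 8896 (decimal)
Compute -9903 + 8896 = -1007
-1007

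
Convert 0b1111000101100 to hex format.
Convert 0b1111000101100 (binary) → 4096 + 2048 + 1024 + 512 + 32 + 8 + 4 = 7724 (decimal)
Convert 7724 (decimal) → 7724 = 1×4096 + 14×256 + 2×16 + 12 → 0x1E2C (hexadecimal)
0x1E2C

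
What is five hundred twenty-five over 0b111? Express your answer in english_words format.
Convert five hundred twenty-five (English words) → 5×100 + 25 = 525 (decimal)
Convert 0b111 (binary) → 4 + 2 + 1 = 7 (decimal)
Compute 525 ÷ 7 = 75
Convert 75 (decimal) → seventy-five (English words)
seventy-five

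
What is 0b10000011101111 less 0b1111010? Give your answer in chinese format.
Convert 0b10000011101111 (binary) → 8192 + 128 + 64 + 32 + 8 + 4 + 2 + 1 = 8431 (decimal)
Convert 0b1111010 (binary) → 64 + 32 + 16 + 8 + 2 = 122 (decimal)
Compute 8431 - 122 = 8309
Convert 8309 (decimal) → 8309 = 8×1000 + 3×100 + 9 → 八千三百零九 (Chinese numeral)
八千三百零九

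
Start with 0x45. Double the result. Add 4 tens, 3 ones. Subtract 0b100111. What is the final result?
Convert 0x45 (hexadecimal) → 4×16 + 5 = 69 (decimal)
Start: 69
69 × 2 = 138
Convert 4 tens, 3 ones (place-value notation) → 4×10 + 3 = 43 (decimal)
138 + 43 = 181
Convert 0b100111 (binary) → 32 + 4 + 2 + 1 = 39 (decimal)
181 - 39 = 142
142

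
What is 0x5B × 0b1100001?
Convert 0x5B (hexadecimal) → 5×16 + 11 = 91 (decimal)
Convert 0b1100001 (binary) → 64 + 32 + 1 = 97 (decimal)
Compute 91 × 97 = 8827
8827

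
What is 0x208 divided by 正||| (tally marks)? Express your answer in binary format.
Convert 0x208 (hexadecimal) → 2×256 + 8 = 520 (decimal)
Convert 正||| (tally marks) → 5 + 3 = 8 (decimal)
Compute 520 ÷ 8 = 65
Convert 65 (decimal) → 65 = 64 + 1 → 0b1000001 (binary)
0b1000001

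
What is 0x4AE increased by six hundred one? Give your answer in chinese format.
Convert 0x4AE (hexadecimal) → 4×256 + 10×16 + 14 = 1198 (decimal)
Convert six hundred one (English words) → 6×100 + 1 = 601 (decimal)
Compute 1198 + 601 = 1799
Convert 1799 (decimal) → 1799 = 1×1000 + 7×100 + 9×10 + 9 → 一千七百九十九 (Chinese numeral)
一千七百九十九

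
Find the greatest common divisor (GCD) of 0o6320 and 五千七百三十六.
Convert 0o6320 (octal) → 6×512 + 3×64 + 2×8 = 3280 (decimal)
Convert 五千七百三十六 (Chinese numeral) → 5×1000 + 7×100 + 3×10 + 6 = 5736 (decimal)
Compute gcd(3280, 5736) = 8
8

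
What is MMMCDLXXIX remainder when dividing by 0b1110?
Convert MMMCDLXXIX (Roman numeral) → 1000 + 1000 + 1000 + 400 + 50 + 10 + 10 + 9 = 3479 (decimal)
Convert 0b1110 (binary) → 8 + 4 + 2 = 14 (decimal)
Compute 3479 mod 14 = 7
7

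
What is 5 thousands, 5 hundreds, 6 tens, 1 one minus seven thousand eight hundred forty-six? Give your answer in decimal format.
Convert 5 thousands, 5 hundreds, 6 tens, 1 one (place-value notation) → 5×1000 + 5×100 + 6×10 + 1 = 5561 (decimal)
Convert seven thousand eight hundred forty-six (English words) → 7×1000 + 8×100 + 46 = 7846 (decimal)
Compute 5561 - 7846 = -2285
-2285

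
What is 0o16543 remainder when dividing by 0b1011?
Convert 0o16543 (octal) → 1×4096 + 6×512 + 5×64 + 4×8 + 3 = 7523 (decimal)
Convert 0b1011 (binary) → 8 + 2 + 1 = 11 (decimal)
Compute 7523 mod 11 = 10
10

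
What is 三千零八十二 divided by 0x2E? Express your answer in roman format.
Convert 三千零八十二 (Chinese numeral) → 3×1000 + 8×10 + 2 = 3082 (decimal)
Convert 0x2E (hexadecimal) → 2×16 + 14 = 46 (decimal)
Compute 3082 ÷ 46 = 67
Convert 67 (decimal) → 67 = 50 + 10 + 5 + 1 + 1 → LXVII (Roman numeral)
LXVII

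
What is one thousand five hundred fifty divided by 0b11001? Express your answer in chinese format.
Convert one thousand five hundred fifty (English words) → 1×1000 + 5×100 + 50 = 1550 (decimal)
Convert 0b11001 (binary) → 16 + 8 + 1 = 25 (decimal)
Compute 1550 ÷ 25 = 62
Convert 62 (decimal) → 62 = 6×10 + 2 → 六十二 (Chinese numeral)
六十二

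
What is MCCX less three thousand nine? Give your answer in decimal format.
Convert MCCX (Roman numeral) → 1000 + 100 + 100 + 10 = 1210 (decimal)
Convert three thousand nine (English words) → 3×1000 + 9 = 3009 (decimal)
Compute 1210 - 3009 = -1799
-1799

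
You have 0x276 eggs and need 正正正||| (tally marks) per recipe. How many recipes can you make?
Convert 0x276 (hexadecimal) → 2×256 + 7×16 + 6 = 630 (decimal)
Convert 正正正||| (tally marks) → 5 + 5 + 5 + 3 = 18 (decimal)
Compute 630 ÷ 18 = 35
35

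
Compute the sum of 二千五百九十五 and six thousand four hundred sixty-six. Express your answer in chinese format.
Convert 二千五百九十五 (Chinese numeral) → 2×1000 + 5×100 + 9×10 + 5 = 2595 (decimal)
Convert six thousand four hundred sixty-six (English words) → 6×1000 + 4×100 + 66 = 6466 (decimal)
Compute 2595 + 6466 = 9061
Convert 9061 (decimal) → 9061 = 9×1000 + 6×10 + 1 → 九千零六十一 (Chinese numeral)
九千零六十一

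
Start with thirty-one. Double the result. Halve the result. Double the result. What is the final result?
Convert thirty-one (English words) → 31 (decimal)
Start: 31
31 × 2 = 62
62 ÷ 2 = 31
31 × 2 = 62
62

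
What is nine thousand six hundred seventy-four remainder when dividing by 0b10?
Convert nine thousand six hundred seventy-four (English words) → 9×1000 + 6×100 + 74 = 9674 (decimal)
Convert 0b10 (binary) → 2 (decimal)
Compute 9674 mod 2 = 0
0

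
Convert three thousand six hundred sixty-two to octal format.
Convert three thousand six hundred sixty-two (English words) → 3×1000 + 6×100 + 62 = 3662 (decimal)
Convert 3662 (decimal) → 3662 = 7×512 + 1×64 + 1×8 + 6 → 0o7116 (octal)
0o7116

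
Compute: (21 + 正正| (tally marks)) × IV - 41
Convert 正正| (tally marks) → 5 + 5 + 1 = 11 (decimal)
Convert IV (Roman numeral) → 4 (decimal)
Expression in decimal: (21 + 11) × 4 - 41
Parentheses first: 21 + 11 = 32
Multiply: 32 × 4 = 128
Subtract: 128 - 41 = 87
87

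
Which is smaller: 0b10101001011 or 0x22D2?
Convert 0b10101001011 (binary) → 1024 + 256 + 64 + 8 + 2 + 1 = 1355 (decimal)
Convert 0x22D2 (hexadecimal) → 2×4096 + 2×256 + 13×16 + 2 = 8914 (decimal)
Compare 1355 vs 8914: smaller = 1355
1355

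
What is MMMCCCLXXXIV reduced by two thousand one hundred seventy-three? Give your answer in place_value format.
Convert MMMCCCLXXXIV (Roman numeral) → 1000 + 1000 + 1000 + 100 + 100 + 100 + 50 + 10 + 10 + 10 + 4 = 3384 (decimal)
Convert two thousand one hundred seventy-three (English words) → 2×1000 + 1×100 + 73 = 2173 (decimal)
Compute 3384 - 2173 = 1211
Convert 1211 (decimal) → 1211 = 1×1000 + 2×100 + 1×10 + 1 → 1 thousand, 2 hundreds, 1 ten, 1 one (place-value notation)
1 thousand, 2 hundreds, 1 ten, 1 one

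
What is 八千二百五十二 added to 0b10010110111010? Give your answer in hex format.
Convert 八千二百五十二 (Chinese numeral) → 8×1000 + 2×100 + 5×10 + 2 = 8252 (decimal)
Convert 0b10010110111010 (binary) → 8192 + 1024 + 256 + 128 + 32 + 16 + 8 + 2 = 9658 (decimal)
Compute 8252 + 9658 = 17910
Convert 17910 (decimal) → 17910 = 4×4096 + 5×256 + 15×16 + 6 → 0x45F6 (hexadecimal)
0x45F6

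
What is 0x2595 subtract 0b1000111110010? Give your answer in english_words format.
Convert 0x2595 (hexadecimal) → 2×4096 + 5×256 + 9×16 + 5 = 9621 (decimal)
Convert 0b1000111110010 (binary) → 4096 + 256 + 128 + 64 + 32 + 16 + 2 = 4594 (decimal)
Compute 9621 - 4594 = 5027
Convert 5027 (decimal) → 5027 = 5×1000 + 27 → five thousand twenty-seven (English words)
five thousand twenty-seven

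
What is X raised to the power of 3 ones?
Convert X (Roman numeral) → 10 (decimal)
Convert 3 ones (place-value notation) → 3 (decimal)
Compute 10 ^ 3 = 1000
1000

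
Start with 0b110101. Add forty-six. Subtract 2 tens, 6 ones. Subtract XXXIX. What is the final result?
Convert 0b110101 (binary) → 32 + 16 + 4 + 1 = 53 (decimal)
Start: 53
Convert forty-six (English words) → 46 (decimal)
53 + 46 = 99
Convert 2 tens, 6 ones (place-value notation) → 2×10 + 6 = 26 (decimal)
99 - 26 = 73
Convert XXXIX (Roman numeral) → 10 + 10 + 10 + 9 = 39 (decimal)
73 - 39 = 34
34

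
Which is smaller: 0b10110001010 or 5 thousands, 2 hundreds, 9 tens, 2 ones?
Convert 0b10110001010 (binary) → 1024 + 256 + 128 + 8 + 2 = 1418 (decimal)
Convert 5 thousands, 2 hundreds, 9 tens, 2 ones (place-value notation) → 5×1000 + 2×100 + 9×10 + 2 = 5292 (decimal)
Compare 1418 vs 5292: smaller = 1418
1418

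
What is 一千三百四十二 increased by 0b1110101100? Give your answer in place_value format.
Convert 一千三百四十二 (Chinese numeral) → 1×1000 + 3×100 + 4×10 + 2 = 1342 (decimal)
Convert 0b1110101100 (binary) → 512 + 256 + 128 + 32 + 8 + 4 = 940 (decimal)
Compute 1342 + 940 = 2282
Convert 2282 (decimal) → 2282 = 2×1000 + 2×100 + 8×10 + 2 → 2 thousands, 2 hundreds, 8 tens, 2 ones (place-value notation)
2 thousands, 2 hundreds, 8 tens, 2 ones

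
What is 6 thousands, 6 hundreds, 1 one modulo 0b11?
Convert 6 thousands, 6 hundreds, 1 one (place-value notation) → 6×1000 + 6×100 + 1 = 6601 (decimal)
Convert 0b11 (binary) → 2 + 1 = 3 (decimal)
Compute 6601 mod 3 = 1
1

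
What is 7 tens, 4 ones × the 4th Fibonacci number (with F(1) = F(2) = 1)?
Convert 7 tens, 4 ones (place-value notation) → 7×10 + 4 = 74 (decimal)
Convert the 4th Fibonacci number (with F(1) = F(2) = 1) (Fibonacci index) → 1, 1, 2, 3 → 3 (decimal)
Compute 74 × 3 = 222
222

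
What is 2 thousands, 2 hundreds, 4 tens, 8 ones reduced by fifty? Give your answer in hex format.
Convert 2 thousands, 2 hundreds, 4 tens, 8 ones (place-value notation) → 2×1000 + 2×100 + 4×10 + 8 = 2248 (decimal)
Convert fifty (English words) → 50 (decimal)
Compute 2248 - 50 = 2198
Convert 2198 (decimal) → 2198 = 8×256 + 9×16 + 6 → 0x896 (hexadecimal)
0x896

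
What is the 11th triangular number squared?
The 11th triangular number = 11×12/2 = 66
Compute 66² = 66 × 66 = 4356
4356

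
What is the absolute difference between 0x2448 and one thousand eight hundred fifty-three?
Convert 0x2448 (hexadecimal) → 2×4096 + 4×256 + 4×16 + 8 = 9288 (decimal)
Convert one thousand eight hundred fifty-three (English words) → 1×1000 + 8×100 + 53 = 1853 (decimal)
Compute |9288 - 1853| = 7435
7435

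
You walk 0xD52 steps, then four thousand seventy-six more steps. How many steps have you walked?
Convert 0xD52 (hexadecimal) → 13×256 + 5×16 + 2 = 3410 (decimal)
Convert four thousand seventy-six (English words) → 4×1000 + 76 = 4076 (decimal)
Compute 3410 + 4076 = 7486
7486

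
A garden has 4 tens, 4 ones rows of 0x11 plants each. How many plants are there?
Convert 0x11 (hexadecimal) → 1×16 + 1 = 17 (decimal)
Convert 4 tens, 4 ones (place-value notation) → 4×10 + 4 = 44 (decimal)
Compute 17 × 44 = 748
748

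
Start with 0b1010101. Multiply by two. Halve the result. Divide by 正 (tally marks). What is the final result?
Convert 0b1010101 (binary) → 64 + 16 + 4 + 1 = 85 (decimal)
Start: 85
Convert two (English words) → 2 (decimal)
85 × 2 = 170
170 ÷ 2 = 85
Convert 正 (tally marks) → 5 (decimal)
85 ÷ 5 = 17
17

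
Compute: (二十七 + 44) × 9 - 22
Convert 二十七 (Chinese numeral) → 2×10 + 7 = 27 (decimal)
Expression in decimal: (27 + 44) × 9 - 22
Parentheses first: 27 + 44 = 71
Multiply: 71 × 9 = 639
Subtract: 639 - 22 = 617
617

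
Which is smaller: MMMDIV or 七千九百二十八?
Convert MMMDIV (Roman numeral) → 1000 + 1000 + 1000 + 500 + 4 = 3504 (decimal)
Convert 七千九百二十八 (Chinese numeral) → 7×1000 + 9×100 + 2×10 + 8 = 7928 (decimal)
Compare 3504 vs 7928: smaller = 3504
3504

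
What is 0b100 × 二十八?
Convert 0b100 (binary) → 4 (decimal)
Convert 二十八 (Chinese numeral) → 2×10 + 8 = 28 (decimal)
Compute 4 × 28 = 112
112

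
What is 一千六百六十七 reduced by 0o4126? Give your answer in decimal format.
Convert 一千六百六十七 (Chinese numeral) → 1×1000 + 6×100 + 6×10 + 7 = 1667 (decimal)
Convert 0o4126 (octal) → 4×512 + 1×64 + 2×8 + 6 = 2134 (decimal)
Compute 1667 - 2134 = -467
-467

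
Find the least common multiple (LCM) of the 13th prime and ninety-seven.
Convert the 13th prime (prime index) → 41 (decimal)
Convert ninety-seven (English words) → 97 (decimal)
Compute lcm(41, 97) = 3977
3977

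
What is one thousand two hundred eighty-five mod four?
Convert one thousand two hundred eighty-five (English words) → 1×1000 + 2×100 + 85 = 1285 (decimal)
Convert four (English words) → 4 (decimal)
Compute 1285 mod 4 = 1
1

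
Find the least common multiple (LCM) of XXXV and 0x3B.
Convert XXXV (Roman numeral) → 10 + 10 + 10 + 5 = 35 (decimal)
Convert 0x3B (hexadecimal) → 3×16 + 11 = 59 (decimal)
Compute lcm(35, 59) = 2065
2065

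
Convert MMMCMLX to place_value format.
Convert MMMCMLX (Roman numeral) → 1000 + 1000 + 1000 + 900 + 50 + 10 = 3960 (decimal)
Convert 3960 (decimal) → 3960 = 3×1000 + 9×100 + 6×10 → 3 thousands, 9 hundreds, 6 tens (place-value notation)
3 thousands, 9 hundreds, 6 tens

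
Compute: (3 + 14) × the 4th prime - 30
Convert the 4th prime (prime index) → 7 (decimal)
Expression in decimal: (3 + 14) × 7 - 30
Parentheses first: 3 + 14 = 17
Multiply: 17 × 7 = 119
Subtract: 119 - 30 = 89
89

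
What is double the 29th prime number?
The 29th prime number = 109
Compute 109 × 2 = 218
218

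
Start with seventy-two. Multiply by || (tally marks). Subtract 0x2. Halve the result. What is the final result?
Convert seventy-two (English words) → 72 (decimal)
Start: 72
Convert || (tally marks) → 2 (decimal)
72 × 2 = 144
Convert 0x2 (hexadecimal) → 2 (decimal)
144 - 2 = 142
142 ÷ 2 = 71
71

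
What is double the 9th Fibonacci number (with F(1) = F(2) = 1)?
The 9th Fibonacci number (with F(1) = F(2) = 1): 1, 1, 2, 3, 5, 8, 13, 21, 34 → 34
Compute 34 × 2 = 68
68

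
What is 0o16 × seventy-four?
Convert 0o16 (octal) → 1×8 + 6 = 14 (decimal)
Convert seventy-four (English words) → 74 (decimal)
Compute 14 × 74 = 1036
1036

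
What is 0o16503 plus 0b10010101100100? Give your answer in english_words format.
Convert 0o16503 (octal) → 1×4096 + 6×512 + 5×64 + 3 = 7491 (decimal)
Convert 0b10010101100100 (binary) → 8192 + 1024 + 256 + 64 + 32 + 4 = 9572 (decimal)
Compute 7491 + 9572 = 17063
Convert 17063 (decimal) → 17063 = 17×1000 + 63 → seventeen thousand sixty-three (English words)
seventeen thousand sixty-three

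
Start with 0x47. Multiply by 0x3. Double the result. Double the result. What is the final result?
Convert 0x47 (hexadecimal) → 4×16 + 7 = 71 (decimal)
Start: 71
Convert 0x3 (hexadecimal) → 3 (decimal)
71 × 3 = 213
213 × 2 = 426
426 × 2 = 852
852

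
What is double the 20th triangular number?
The 20th triangular number = 20×21/2 = 210
Compute 210 × 2 = 420
420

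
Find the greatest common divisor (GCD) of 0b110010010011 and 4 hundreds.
Convert 0b110010010011 (binary) → 2048 + 1024 + 128 + 16 + 2 + 1 = 3219 (decimal)
Convert 4 hundreds (place-value notation) → 4×100 = 400 (decimal)
Compute gcd(3219, 400) = 1
1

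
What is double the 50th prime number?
The 50th prime number = 229
Compute 229 × 2 = 458
458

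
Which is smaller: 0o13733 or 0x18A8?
Convert 0o13733 (octal) → 1×4096 + 3×512 + 7×64 + 3×8 + 3 = 6107 (decimal)
Convert 0x18A8 (hexadecimal) → 1×4096 + 8×256 + 10×16 + 8 = 6312 (decimal)
Compare 6107 vs 6312: smaller = 6107
6107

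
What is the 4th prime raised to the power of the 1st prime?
Convert the 4th prime (prime index) → 7 (decimal)
Convert the 1st prime (prime index) → 2 (decimal)
Compute 7 ^ 2 = 49
49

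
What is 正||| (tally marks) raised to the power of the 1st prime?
Convert 正||| (tally marks) → 5 + 3 = 8 (decimal)
Convert the 1st prime (prime index) → 2 (decimal)
Compute 8 ^ 2 = 64
64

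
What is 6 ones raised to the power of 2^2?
Convert 6 ones (place-value notation) → 6 (decimal)
Convert 2^2 (power) → 4 (decimal)
Compute 6 ^ 4 = 1296
1296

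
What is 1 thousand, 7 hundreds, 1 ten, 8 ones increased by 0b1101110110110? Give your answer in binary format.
Convert 1 thousand, 7 hundreds, 1 ten, 8 ones (place-value notation) → 1×1000 + 7×100 + 1×10 + 8 = 1718 (decimal)
Convert 0b1101110110110 (binary) → 4096 + 2048 + 512 + 256 + 128 + 32 + 16 + 4 + 2 = 7094 (decimal)
Compute 1718 + 7094 = 8812
Convert 8812 (decimal) → 8812 = 8192 + 512 + 64 + 32 + 8 + 4 → 0b10001001101100 (binary)
0b10001001101100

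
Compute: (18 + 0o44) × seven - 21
Convert 0o44 (octal) → 4×8 + 4 = 36 (decimal)
Convert seven (English words) → 7 (decimal)
Expression in decimal: (18 + 36) × 7 - 21
Parentheses first: 18 + 36 = 54
Multiply: 54 × 7 = 378
Subtract: 378 - 21 = 357
357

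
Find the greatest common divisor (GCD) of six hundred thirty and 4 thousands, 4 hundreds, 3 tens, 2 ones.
Convert six hundred thirty (English words) → 6×100 + 30 = 630 (decimal)
Convert 4 thousands, 4 hundreds, 3 tens, 2 ones (place-value notation) → 4×1000 + 4×100 + 3×10 + 2 = 4432 (decimal)
Compute gcd(630, 4432) = 2
2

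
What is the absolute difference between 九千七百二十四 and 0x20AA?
Convert 九千七百二十四 (Chinese numeral) → 9×1000 + 7×100 + 2×10 + 4 = 9724 (decimal)
Convert 0x20AA (hexadecimal) → 2×4096 + 10×16 + 10 = 8362 (decimal)
Compute |9724 - 8362| = 1362
1362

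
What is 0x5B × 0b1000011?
Convert 0x5B (hexadecimal) → 5×16 + 11 = 91 (decimal)
Convert 0b1000011 (binary) → 64 + 2 + 1 = 67 (decimal)
Compute 91 × 67 = 6097
6097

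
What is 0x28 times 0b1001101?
Convert 0x28 (hexadecimal) → 2×16 + 8 = 40 (decimal)
Convert 0b1001101 (binary) → 64 + 8 + 4 + 1 = 77 (decimal)
Compute 40 × 77 = 3080
3080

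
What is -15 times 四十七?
Convert 四十七 (Chinese numeral) → 4×10 + 7 = 47 (decimal)
Compute -15 × 47 = -705
-705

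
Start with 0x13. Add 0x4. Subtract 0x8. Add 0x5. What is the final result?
Convert 0x13 (hexadecimal) → 1×16 + 3 = 19 (decimal)
Start: 19
Convert 0x4 (hexadecimal) → 4 (decimal)
19 + 4 = 23
Convert 0x8 (hexadecimal) → 8 (decimal)
23 - 8 = 15
Convert 0x5 (hexadecimal) → 5 (decimal)
15 + 5 = 20
20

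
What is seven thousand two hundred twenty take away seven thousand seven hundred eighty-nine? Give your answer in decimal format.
Convert seven thousand two hundred twenty (English words) → 7×1000 + 2×100 + 20 = 7220 (decimal)
Convert seven thousand seven hundred eighty-nine (English words) → 7×1000 + 7×100 + 89 = 7789 (decimal)
Compute 7220 - 7789 = -569
-569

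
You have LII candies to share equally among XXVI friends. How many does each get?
Convert LII (Roman numeral) → 50 + 1 + 1 = 52 (decimal)
Convert XXVI (Roman numeral) → 10 + 10 + 5 + 1 = 26 (decimal)
Compute 52 ÷ 26 = 2
2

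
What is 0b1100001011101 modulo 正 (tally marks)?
Convert 0b1100001011101 (binary) → 4096 + 2048 + 64 + 16 + 8 + 4 + 1 = 6237 (decimal)
Convert 正 (tally marks) → 5 (decimal)
Compute 6237 mod 5 = 2
2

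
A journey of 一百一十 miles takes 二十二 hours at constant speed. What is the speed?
Convert 一百一十 (Chinese numeral) → 1×100 + 1×10 = 110 (decimal)
Convert 二十二 (Chinese numeral) → 2×10 + 2 = 22 (decimal)
Compute 110 ÷ 22 = 5
5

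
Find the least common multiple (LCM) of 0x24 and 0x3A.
Convert 0x24 (hexadecimal) → 2×16 + 4 = 36 (decimal)
Convert 0x3A (hexadecimal) → 3×16 + 10 = 58 (decimal)
Compute lcm(36, 58) = 1044
1044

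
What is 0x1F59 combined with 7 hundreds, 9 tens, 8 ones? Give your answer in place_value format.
Convert 0x1F59 (hexadecimal) → 1×4096 + 15×256 + 5×16 + 9 = 8025 (decimal)
Convert 7 hundreds, 9 tens, 8 ones (place-value notation) → 7×100 + 9×10 + 8 = 798 (decimal)
Compute 8025 + 798 = 8823
Convert 8823 (decimal) → 8823 = 8×1000 + 8×100 + 2×10 + 3 → 8 thousands, 8 hundreds, 2 tens, 3 ones (place-value notation)
8 thousands, 8 hundreds, 2 tens, 3 ones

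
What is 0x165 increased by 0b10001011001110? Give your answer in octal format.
Convert 0x165 (hexadecimal) → 1×256 + 6×16 + 5 = 357 (decimal)
Convert 0b10001011001110 (binary) → 8192 + 512 + 128 + 64 + 8 + 4 + 2 = 8910 (decimal)
Compute 357 + 8910 = 9267
Convert 9267 (decimal) → 9267 = 2×4096 + 2×512 + 6×8 + 3 → 0o22063 (octal)
0o22063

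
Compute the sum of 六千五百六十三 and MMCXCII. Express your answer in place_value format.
Convert 六千五百六十三 (Chinese numeral) → 6×1000 + 5×100 + 6×10 + 3 = 6563 (decimal)
Convert MMCXCII (Roman numeral) → 1000 + 1000 + 100 + 90 + 1 + 1 = 2192 (decimal)
Compute 6563 + 2192 = 8755
Convert 8755 (decimal) → 8755 = 8×1000 + 7×100 + 5×10 + 5 → 8 thousands, 7 hundreds, 5 tens, 5 ones (place-value notation)
8 thousands, 7 hundreds, 5 tens, 5 ones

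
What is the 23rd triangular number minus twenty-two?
The 23rd triangular number = 23×24/2 = 276
Convert twenty-two (English words) → 22 (decimal)
Compute 276 - 22 = 254
254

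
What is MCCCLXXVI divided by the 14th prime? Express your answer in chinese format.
Convert MCCCLXXVI (Roman numeral) → 1000 + 100 + 100 + 100 + 50 + 10 + 10 + 5 + 1 = 1376 (decimal)
Convert the 14th prime (prime index) → 43 (decimal)
Compute 1376 ÷ 43 = 32
Convert 32 (decimal) → 32 = 3×10 + 2 → 三十二 (Chinese numeral)
三十二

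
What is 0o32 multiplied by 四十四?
Convert 0o32 (octal) → 3×8 + 2 = 26 (decimal)
Convert 四十四 (Chinese numeral) → 4×10 + 4 = 44 (decimal)
Compute 26 × 44 = 1144
1144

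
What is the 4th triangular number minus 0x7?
The 4th triangular number = 4×5/2 = 10
Convert 0x7 (hexadecimal) → 7 (decimal)
Compute 10 - 7 = 3
3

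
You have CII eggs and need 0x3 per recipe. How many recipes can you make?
Convert CII (Roman numeral) → 100 + 1 + 1 = 102 (decimal)
Convert 0x3 (hexadecimal) → 3 (decimal)
Compute 102 ÷ 3 = 34
34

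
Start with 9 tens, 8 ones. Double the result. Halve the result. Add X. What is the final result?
Convert 9 tens, 8 ones (place-value notation) → 9×10 + 8 = 98 (decimal)
Start: 98
98 × 2 = 196
196 ÷ 2 = 98
Convert X (Roman numeral) → 10 (decimal)
98 + 10 = 108
108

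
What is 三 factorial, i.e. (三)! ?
Convert 三 (Chinese numeral) → 3 (decimal)
Compute 3! = 6
6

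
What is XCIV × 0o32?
Convert XCIV (Roman numeral) → 90 + 4 = 94 (decimal)
Convert 0o32 (octal) → 3×8 + 2 = 26 (decimal)
Compute 94 × 26 = 2444
2444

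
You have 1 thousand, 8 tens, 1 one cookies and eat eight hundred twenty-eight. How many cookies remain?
Convert 1 thousand, 8 tens, 1 one (place-value notation) → 1×1000 + 8×10 + 1 = 1081 (decimal)
Convert eight hundred twenty-eight (English words) → 8×100 + 28 = 828 (decimal)
Compute 1081 - 828 = 253
253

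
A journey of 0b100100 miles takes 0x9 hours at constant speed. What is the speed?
Convert 0b100100 (binary) → 32 + 4 = 36 (decimal)
Convert 0x9 (hexadecimal) → 9 (decimal)
Compute 36 ÷ 9 = 4
4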